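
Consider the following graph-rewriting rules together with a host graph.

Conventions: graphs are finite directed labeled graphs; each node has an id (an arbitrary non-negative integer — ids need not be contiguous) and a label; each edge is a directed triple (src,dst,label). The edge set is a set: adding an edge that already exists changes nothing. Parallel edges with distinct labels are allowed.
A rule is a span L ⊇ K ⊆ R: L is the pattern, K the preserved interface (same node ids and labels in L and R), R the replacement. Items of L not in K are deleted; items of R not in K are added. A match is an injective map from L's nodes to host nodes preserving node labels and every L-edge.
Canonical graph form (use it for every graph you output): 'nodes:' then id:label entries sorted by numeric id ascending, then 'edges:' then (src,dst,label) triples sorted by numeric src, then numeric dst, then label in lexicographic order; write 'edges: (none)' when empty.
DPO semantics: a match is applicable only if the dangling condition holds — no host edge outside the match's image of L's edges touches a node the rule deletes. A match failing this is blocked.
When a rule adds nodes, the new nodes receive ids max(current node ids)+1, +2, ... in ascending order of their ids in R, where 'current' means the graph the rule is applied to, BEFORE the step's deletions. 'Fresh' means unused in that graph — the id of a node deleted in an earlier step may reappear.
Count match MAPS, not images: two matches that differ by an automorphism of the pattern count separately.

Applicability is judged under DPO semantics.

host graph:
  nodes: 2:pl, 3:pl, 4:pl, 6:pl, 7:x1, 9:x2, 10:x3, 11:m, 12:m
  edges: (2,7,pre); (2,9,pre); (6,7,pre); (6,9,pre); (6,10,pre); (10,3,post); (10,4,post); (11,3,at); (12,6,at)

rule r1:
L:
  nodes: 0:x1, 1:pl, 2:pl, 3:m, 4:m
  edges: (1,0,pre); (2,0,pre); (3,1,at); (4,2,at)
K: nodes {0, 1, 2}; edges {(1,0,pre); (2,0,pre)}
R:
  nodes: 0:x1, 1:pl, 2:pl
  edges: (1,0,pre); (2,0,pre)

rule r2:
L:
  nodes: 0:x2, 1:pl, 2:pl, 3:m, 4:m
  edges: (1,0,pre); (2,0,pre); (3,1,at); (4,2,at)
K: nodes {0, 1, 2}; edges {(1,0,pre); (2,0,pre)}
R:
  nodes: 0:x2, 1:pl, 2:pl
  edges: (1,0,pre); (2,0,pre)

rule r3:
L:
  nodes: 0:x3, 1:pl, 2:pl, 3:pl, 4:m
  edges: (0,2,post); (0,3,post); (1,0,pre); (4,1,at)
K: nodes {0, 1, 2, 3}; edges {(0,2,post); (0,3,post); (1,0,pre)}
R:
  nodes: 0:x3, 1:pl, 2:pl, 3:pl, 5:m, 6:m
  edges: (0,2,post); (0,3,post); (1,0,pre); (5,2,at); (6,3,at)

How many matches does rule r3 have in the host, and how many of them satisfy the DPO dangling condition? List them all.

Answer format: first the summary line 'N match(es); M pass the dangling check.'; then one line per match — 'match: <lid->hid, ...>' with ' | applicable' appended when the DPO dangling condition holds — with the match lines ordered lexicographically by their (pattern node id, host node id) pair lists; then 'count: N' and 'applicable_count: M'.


2 match(es); 2 pass the dangling check.
match: 0->10, 1->6, 2->3, 3->4, 4->12 | applicable
match: 0->10, 1->6, 2->4, 3->3, 4->12 | applicable
count: 2
applicable_count: 2


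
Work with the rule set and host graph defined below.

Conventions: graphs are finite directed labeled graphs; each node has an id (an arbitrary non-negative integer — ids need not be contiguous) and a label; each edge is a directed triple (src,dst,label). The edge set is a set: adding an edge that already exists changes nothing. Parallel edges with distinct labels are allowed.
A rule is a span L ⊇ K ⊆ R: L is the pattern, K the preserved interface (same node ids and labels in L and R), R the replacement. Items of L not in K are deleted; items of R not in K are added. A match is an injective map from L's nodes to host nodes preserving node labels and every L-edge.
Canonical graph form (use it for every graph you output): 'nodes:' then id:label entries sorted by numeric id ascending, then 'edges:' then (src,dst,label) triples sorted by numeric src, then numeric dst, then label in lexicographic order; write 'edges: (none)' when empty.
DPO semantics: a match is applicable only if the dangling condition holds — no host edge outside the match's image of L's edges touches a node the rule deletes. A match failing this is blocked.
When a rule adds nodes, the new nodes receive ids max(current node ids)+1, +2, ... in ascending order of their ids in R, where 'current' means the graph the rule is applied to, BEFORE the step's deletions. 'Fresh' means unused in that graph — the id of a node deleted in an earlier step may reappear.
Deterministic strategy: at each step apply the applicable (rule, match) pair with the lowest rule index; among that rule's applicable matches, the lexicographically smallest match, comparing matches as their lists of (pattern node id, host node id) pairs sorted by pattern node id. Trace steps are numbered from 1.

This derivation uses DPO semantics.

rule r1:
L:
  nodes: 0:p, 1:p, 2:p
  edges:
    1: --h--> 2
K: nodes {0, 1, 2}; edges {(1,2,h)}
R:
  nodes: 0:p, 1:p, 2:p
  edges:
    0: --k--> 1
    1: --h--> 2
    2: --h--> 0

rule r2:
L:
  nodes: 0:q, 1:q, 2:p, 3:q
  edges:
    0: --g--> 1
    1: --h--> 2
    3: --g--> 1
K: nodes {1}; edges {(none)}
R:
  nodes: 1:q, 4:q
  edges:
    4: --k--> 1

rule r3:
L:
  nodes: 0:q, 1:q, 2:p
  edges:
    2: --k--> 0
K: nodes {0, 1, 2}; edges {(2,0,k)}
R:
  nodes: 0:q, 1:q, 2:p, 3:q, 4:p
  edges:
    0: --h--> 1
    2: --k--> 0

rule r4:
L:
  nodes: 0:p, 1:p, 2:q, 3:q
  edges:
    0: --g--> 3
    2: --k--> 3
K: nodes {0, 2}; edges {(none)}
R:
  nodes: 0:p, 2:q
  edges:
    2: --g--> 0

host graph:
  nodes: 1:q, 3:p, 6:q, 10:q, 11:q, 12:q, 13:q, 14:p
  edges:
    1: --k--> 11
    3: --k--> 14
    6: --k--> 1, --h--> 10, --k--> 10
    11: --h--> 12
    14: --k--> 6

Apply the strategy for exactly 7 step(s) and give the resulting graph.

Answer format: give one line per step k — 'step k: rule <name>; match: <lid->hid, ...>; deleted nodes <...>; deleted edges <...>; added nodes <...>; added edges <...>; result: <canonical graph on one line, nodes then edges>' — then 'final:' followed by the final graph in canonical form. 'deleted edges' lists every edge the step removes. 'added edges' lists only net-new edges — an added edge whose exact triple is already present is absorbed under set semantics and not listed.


step 1: rule r3; match: 0->6, 1->1, 2->14; deleted nodes (none); deleted edges (none); added nodes 15, 16; added edges (6,1,h); result: nodes: 1:q, 3:p, 6:q, 10:q, 11:q, 12:q, 13:q, 14:p, 15:q, 16:p edges: (1,11,k); (3,14,k); (6,1,h); (6,1,k); (6,10,h); (6,10,k); (11,12,h); (14,6,k)
step 2: rule r3; match: 0->6, 1->1, 2->14; deleted nodes (none); deleted edges (none); added nodes 17, 18; added edges (none); result: nodes: 1:q, 3:p, 6:q, 10:q, 11:q, 12:q, 13:q, 14:p, 15:q, 16:p, 17:q, 18:p edges: (1,11,k); (3,14,k); (6,1,h); (6,1,k); (6,10,h); (6,10,k); (11,12,h); (14,6,k)
step 3: rule r3; match: 0->6, 1->1, 2->14; deleted nodes (none); deleted edges (none); added nodes 19, 20; added edges (none); result: nodes: 1:q, 3:p, 6:q, 10:q, 11:q, 12:q, 13:q, 14:p, 15:q, 16:p, 17:q, 18:p, 19:q, 20:p edges: (1,11,k); (3,14,k); (6,1,h); (6,1,k); (6,10,h); (6,10,k); (11,12,h); (14,6,k)
step 4: rule r3; match: 0->6, 1->1, 2->14; deleted nodes (none); deleted edges (none); added nodes 21, 22; added edges (none); result: nodes: 1:q, 3:p, 6:q, 10:q, 11:q, 12:q, 13:q, 14:p, 15:q, 16:p, 17:q, 18:p, 19:q, 20:p, 21:q, 22:p edges: (1,11,k); (3,14,k); (6,1,h); (6,1,k); (6,10,h); (6,10,k); (11,12,h); (14,6,k)
step 5: rule r3; match: 0->6, 1->1, 2->14; deleted nodes (none); deleted edges (none); added nodes 23, 24; added edges (none); result: nodes: 1:q, 3:p, 6:q, 10:q, 11:q, 12:q, 13:q, 14:p, 15:q, 16:p, 17:q, 18:p, 19:q, 20:p, 21:q, 22:p, 23:q, 24:p edges: (1,11,k); (3,14,k); (6,1,h); (6,1,k); (6,10,h); (6,10,k); (11,12,h); (14,6,k)
step 6: rule r3; match: 0->6, 1->1, 2->14; deleted nodes (none); deleted edges (none); added nodes 25, 26; added edges (none); result: nodes: 1:q, 3:p, 6:q, 10:q, 11:q, 12:q, 13:q, 14:p, 15:q, 16:p, 17:q, 18:p, 19:q, 20:p, 21:q, 22:p, 23:q, 24:p, 25:q, 26:p edges: (1,11,k); (3,14,k); (6,1,h); (6,1,k); (6,10,h); (6,10,k); (11,12,h); (14,6,k)
step 7: rule r3; match: 0->6, 1->1, 2->14; deleted nodes (none); deleted edges (none); added nodes 27, 28; added edges (none); result: nodes: 1:q, 3:p, 6:q, 10:q, 11:q, 12:q, 13:q, 14:p, 15:q, 16:p, 17:q, 18:p, 19:q, 20:p, 21:q, 22:p, 23:q, 24:p, 25:q, 26:p, 27:q, 28:p edges: (1,11,k); (3,14,k); (6,1,h); (6,1,k); (6,10,h); (6,10,k); (11,12,h); (14,6,k)
final:
nodes: 1:q, 3:p, 6:q, 10:q, 11:q, 12:q, 13:q, 14:p, 15:q, 16:p, 17:q, 18:p, 19:q, 20:p, 21:q, 22:p, 23:q, 24:p, 25:q, 26:p, 27:q, 28:p
edges: (1,11,k); (3,14,k); (6,1,h); (6,1,k); (6,10,h); (6,10,k); (11,12,h); (14,6,k)


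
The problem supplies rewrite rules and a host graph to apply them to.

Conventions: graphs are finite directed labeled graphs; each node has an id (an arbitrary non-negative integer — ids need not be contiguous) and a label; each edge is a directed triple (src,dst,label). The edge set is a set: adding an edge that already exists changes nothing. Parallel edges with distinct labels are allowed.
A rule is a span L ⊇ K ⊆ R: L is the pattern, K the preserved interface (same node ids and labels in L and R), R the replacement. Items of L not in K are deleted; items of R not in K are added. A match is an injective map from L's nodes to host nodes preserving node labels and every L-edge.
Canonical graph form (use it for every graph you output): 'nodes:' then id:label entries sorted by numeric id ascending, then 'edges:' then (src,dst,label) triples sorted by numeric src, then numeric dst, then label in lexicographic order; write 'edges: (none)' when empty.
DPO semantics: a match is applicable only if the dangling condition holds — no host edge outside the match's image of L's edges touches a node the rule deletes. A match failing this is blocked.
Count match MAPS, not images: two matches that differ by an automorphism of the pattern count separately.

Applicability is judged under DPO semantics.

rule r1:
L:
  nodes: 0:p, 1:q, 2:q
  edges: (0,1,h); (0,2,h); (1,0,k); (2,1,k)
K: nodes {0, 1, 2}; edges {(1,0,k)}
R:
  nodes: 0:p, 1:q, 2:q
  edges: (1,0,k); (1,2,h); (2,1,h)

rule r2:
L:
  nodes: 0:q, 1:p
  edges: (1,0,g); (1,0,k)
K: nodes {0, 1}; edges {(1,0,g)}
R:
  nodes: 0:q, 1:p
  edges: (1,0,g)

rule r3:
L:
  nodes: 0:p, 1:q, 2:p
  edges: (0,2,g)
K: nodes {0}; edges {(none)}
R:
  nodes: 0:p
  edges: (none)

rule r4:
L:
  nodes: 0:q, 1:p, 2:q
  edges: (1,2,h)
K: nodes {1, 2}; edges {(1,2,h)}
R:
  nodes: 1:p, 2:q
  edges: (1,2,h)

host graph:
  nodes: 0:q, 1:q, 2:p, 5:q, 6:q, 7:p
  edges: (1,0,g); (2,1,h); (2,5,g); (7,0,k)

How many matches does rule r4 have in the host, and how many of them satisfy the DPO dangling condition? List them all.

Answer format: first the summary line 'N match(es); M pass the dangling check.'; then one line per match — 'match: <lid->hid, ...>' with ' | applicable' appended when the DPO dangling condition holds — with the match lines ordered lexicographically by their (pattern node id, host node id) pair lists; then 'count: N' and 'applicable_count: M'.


3 match(es); 1 pass the dangling check.
match: 0->0, 1->2, 2->1
match: 0->5, 1->2, 2->1
match: 0->6, 1->2, 2->1 | applicable
count: 3
applicable_count: 1


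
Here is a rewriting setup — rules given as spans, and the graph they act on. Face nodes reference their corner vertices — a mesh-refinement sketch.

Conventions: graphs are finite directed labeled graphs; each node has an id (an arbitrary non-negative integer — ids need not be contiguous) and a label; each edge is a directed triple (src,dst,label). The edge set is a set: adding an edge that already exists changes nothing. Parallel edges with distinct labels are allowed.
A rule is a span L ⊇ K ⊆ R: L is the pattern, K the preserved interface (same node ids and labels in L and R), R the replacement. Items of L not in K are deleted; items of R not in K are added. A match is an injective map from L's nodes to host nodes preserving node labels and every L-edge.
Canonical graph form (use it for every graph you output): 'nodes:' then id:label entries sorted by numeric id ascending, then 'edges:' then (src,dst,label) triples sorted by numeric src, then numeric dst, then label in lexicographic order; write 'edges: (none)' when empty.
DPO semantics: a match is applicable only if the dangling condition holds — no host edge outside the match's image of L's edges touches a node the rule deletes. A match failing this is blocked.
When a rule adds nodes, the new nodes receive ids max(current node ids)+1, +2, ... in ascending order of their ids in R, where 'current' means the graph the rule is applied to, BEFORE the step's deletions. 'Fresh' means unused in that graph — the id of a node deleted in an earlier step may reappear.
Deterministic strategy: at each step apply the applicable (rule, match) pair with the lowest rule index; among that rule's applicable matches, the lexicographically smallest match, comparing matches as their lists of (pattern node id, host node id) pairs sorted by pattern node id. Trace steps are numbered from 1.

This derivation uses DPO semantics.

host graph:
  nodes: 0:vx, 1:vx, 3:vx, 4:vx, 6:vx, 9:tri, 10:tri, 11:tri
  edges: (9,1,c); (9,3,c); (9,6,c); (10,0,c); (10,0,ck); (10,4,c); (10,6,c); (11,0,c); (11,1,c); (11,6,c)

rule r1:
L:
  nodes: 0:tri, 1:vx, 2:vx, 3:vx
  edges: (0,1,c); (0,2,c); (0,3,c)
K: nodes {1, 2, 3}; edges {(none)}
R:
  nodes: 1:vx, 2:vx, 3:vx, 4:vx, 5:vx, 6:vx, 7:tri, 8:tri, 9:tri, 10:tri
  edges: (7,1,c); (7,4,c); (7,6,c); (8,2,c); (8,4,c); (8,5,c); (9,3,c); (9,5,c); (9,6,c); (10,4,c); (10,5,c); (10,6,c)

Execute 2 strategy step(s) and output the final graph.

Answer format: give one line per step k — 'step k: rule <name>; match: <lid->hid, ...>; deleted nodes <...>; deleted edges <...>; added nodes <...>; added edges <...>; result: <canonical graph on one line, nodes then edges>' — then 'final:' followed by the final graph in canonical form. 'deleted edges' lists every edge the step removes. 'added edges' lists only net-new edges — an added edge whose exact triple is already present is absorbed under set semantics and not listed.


step 1: rule r1; match: 0->9, 1->1, 2->3, 3->6; deleted nodes 9; deleted edges (9,1,c); (9,3,c); (9,6,c); added nodes 12, 13, 14, 15, 16, 17, 18; added edges (15,1,c); (15,12,c); (15,14,c); (16,3,c); (16,12,c); (16,13,c); (17,6,c); (17,13,c); (17,14,c); (18,12,c); (18,13,c); (18,14,c); result: nodes: 0:vx, 1:vx, 3:vx, 4:vx, 6:vx, 10:tri, 11:tri, 12:vx, 13:vx, 14:vx, 15:tri, 16:tri, 17:tri, 18:tri edges: (10,0,c); (10,0,ck); (10,4,c); (10,6,c); (11,0,c); (11,1,c); (11,6,c); (15,1,c); (15,12,c); (15,14,c); (16,3,c); (16,12,c); (16,13,c); (17,6,c); (17,13,c); (17,14,c); (18,12,c); (18,13,c); (18,14,c)
step 2: rule r1; match: 0->11, 1->0, 2->1, 3->6; deleted nodes 11; deleted edges (11,0,c); (11,1,c); (11,6,c); added nodes 19, 20, 21, 22, 23, 24, 25; added edges (22,0,c); (22,19,c); (22,21,c); (23,1,c); (23,19,c); (23,20,c); (24,6,c); (24,20,c); (24,21,c); (25,19,c); (25,20,c); (25,21,c); result: nodes: 0:vx, 1:vx, 3:vx, 4:vx, 6:vx, 10:tri, 12:vx, 13:vx, 14:vx, 15:tri, 16:tri, 17:tri, 18:tri, 19:vx, 20:vx, 21:vx, 22:tri, 23:tri, 24:tri, 25:tri edges: (10,0,c); (10,0,ck); (10,4,c); (10,6,c); (15,1,c); (15,12,c); (15,14,c); (16,3,c); (16,12,c); (16,13,c); (17,6,c); (17,13,c); (17,14,c); (18,12,c); (18,13,c); (18,14,c); (22,0,c); (22,19,c); (22,21,c); (23,1,c); (23,19,c); (23,20,c); (24,6,c); (24,20,c); (24,21,c); (25,19,c); (25,20,c); (25,21,c)
final:
nodes: 0:vx, 1:vx, 3:vx, 4:vx, 6:vx, 10:tri, 12:vx, 13:vx, 14:vx, 15:tri, 16:tri, 17:tri, 18:tri, 19:vx, 20:vx, 21:vx, 22:tri, 23:tri, 24:tri, 25:tri
edges: (10,0,c); (10,0,ck); (10,4,c); (10,6,c); (15,1,c); (15,12,c); (15,14,c); (16,3,c); (16,12,c); (16,13,c); (17,6,c); (17,13,c); (17,14,c); (18,12,c); (18,13,c); (18,14,c); (22,0,c); (22,19,c); (22,21,c); (23,1,c); (23,19,c); (23,20,c); (24,6,c); (24,20,c); (24,21,c); (25,19,c); (25,20,c); (25,21,c)


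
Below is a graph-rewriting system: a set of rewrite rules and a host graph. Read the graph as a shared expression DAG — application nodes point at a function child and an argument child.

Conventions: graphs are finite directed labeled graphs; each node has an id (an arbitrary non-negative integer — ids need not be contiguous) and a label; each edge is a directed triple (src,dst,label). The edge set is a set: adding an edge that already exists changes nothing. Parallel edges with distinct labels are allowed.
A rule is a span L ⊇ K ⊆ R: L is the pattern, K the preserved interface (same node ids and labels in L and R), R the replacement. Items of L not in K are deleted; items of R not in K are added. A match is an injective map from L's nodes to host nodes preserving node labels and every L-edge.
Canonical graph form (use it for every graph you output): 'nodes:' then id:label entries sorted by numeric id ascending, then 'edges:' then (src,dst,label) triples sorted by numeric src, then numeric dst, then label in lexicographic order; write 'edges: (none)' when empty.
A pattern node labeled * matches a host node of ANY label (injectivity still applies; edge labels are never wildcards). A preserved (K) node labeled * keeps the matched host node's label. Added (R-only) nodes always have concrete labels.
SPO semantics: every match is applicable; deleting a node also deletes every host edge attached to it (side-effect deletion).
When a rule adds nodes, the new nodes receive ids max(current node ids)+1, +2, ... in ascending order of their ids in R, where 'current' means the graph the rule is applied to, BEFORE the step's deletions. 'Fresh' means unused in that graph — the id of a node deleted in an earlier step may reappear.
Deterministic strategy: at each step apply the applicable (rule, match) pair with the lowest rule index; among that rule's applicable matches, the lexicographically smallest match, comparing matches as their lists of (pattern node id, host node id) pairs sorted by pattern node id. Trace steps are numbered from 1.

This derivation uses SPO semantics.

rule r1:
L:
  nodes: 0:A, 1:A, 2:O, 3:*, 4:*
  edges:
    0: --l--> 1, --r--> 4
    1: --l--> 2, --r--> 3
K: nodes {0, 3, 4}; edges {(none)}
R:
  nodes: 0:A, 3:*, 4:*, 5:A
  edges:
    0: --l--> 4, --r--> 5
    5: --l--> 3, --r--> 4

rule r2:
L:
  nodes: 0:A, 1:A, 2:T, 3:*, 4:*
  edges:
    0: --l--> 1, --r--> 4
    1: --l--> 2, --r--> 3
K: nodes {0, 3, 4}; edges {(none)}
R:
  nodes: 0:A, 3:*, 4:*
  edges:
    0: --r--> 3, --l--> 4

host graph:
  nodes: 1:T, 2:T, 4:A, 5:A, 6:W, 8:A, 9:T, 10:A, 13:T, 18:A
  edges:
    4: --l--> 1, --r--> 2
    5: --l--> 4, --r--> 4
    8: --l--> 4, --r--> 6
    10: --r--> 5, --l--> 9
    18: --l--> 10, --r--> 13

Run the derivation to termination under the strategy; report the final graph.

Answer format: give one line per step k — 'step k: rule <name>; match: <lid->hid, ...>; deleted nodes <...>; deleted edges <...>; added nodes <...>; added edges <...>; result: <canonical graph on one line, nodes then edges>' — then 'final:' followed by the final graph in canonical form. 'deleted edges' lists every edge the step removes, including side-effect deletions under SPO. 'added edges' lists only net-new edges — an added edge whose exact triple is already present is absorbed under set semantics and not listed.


step 1: rule r2; match: 0->8, 1->4, 2->1, 3->2, 4->6; deleted nodes 1, 4; deleted edges (4,1,l); (4,2,r); (5,4,l); (5,4,r); (8,4,l); (8,6,r); added nodes (none); added edges (8,2,r); (8,6,l); result: nodes: 2:T, 5:A, 6:W, 8:A, 9:T, 10:A, 13:T, 18:A edges: (8,2,r); (8,6,l); (10,5,r); (10,9,l); (18,10,l); (18,13,r)
step 2: rule r2; match: 0->18, 1->10, 2->9, 3->5, 4->13; deleted nodes 9, 10; deleted edges (10,5,r); (10,9,l); (18,10,l); (18,13,r); added nodes (none); added edges (18,5,r); (18,13,l); result: nodes: 2:T, 5:A, 6:W, 8:A, 13:T, 18:A edges: (8,2,r); (8,6,l); (18,5,r); (18,13,l)
final:
nodes: 2:T, 5:A, 6:W, 8:A, 13:T, 18:A
edges: (8,2,r); (8,6,l); (18,5,r); (18,13,l)


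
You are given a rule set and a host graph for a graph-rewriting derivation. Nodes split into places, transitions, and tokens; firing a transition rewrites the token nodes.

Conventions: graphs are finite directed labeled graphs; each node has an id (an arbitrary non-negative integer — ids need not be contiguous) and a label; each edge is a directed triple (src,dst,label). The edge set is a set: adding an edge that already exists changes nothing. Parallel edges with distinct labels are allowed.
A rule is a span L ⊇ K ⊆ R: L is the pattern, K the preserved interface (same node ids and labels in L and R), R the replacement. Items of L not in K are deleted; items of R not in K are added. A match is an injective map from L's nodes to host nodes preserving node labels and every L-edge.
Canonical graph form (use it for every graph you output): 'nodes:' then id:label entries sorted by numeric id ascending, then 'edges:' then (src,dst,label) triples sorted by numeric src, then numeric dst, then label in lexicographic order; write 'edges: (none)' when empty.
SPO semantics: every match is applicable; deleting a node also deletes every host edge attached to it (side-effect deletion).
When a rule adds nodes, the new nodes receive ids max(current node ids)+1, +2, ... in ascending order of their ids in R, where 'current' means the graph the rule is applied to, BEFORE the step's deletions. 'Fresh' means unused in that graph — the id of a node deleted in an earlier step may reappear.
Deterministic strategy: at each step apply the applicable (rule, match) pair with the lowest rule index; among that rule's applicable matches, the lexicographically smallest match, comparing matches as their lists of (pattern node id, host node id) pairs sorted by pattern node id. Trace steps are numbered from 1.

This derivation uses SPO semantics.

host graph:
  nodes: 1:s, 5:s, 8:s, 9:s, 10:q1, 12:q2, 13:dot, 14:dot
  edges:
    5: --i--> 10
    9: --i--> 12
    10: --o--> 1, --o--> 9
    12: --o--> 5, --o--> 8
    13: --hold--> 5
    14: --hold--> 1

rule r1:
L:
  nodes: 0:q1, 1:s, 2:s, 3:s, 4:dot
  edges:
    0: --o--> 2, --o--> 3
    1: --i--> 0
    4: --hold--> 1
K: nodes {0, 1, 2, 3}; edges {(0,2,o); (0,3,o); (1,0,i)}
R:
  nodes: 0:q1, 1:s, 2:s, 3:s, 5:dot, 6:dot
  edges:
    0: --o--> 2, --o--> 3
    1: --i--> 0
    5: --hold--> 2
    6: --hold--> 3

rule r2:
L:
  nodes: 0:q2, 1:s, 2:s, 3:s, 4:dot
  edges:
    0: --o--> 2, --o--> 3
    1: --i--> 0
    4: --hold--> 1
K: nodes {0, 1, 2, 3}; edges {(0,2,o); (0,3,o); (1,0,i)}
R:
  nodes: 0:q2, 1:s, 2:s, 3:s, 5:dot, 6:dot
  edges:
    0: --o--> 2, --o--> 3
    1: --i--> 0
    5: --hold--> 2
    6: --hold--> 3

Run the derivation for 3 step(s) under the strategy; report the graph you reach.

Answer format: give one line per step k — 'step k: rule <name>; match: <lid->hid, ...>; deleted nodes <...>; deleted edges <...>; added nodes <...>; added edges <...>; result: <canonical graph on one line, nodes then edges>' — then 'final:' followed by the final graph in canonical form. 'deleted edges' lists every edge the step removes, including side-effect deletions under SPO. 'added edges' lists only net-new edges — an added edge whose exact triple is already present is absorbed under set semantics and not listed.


step 1: rule r1; match: 0->10, 1->5, 2->1, 3->9, 4->13; deleted nodes 13; deleted edges (13,5,hold); added nodes 15, 16; added edges (15,1,hold); (16,9,hold); result: nodes: 1:s, 5:s, 8:s, 9:s, 10:q1, 12:q2, 14:dot, 15:dot, 16:dot edges: (5,10,i); (9,12,i); (10,1,o); (10,9,o); (12,5,o); (12,8,o); (14,1,hold); (15,1,hold); (16,9,hold)
step 2: rule r2; match: 0->12, 1->9, 2->5, 3->8, 4->16; deleted nodes 16; deleted edges (16,9,hold); added nodes 17, 18; added edges (17,5,hold); (18,8,hold); result: nodes: 1:s, 5:s, 8:s, 9:s, 10:q1, 12:q2, 14:dot, 15:dot, 17:dot, 18:dot edges: (5,10,i); (9,12,i); (10,1,o); (10,9,o); (12,5,o); (12,8,o); (14,1,hold); (15,1,hold); (17,5,hold); (18,8,hold)
step 3: rule r1; match: 0->10, 1->5, 2->1, 3->9, 4->17; deleted nodes 17; deleted edges (17,5,hold); added nodes 19, 20; added edges (19,1,hold); (20,9,hold); result: nodes: 1:s, 5:s, 8:s, 9:s, 10:q1, 12:q2, 14:dot, 15:dot, 18:dot, 19:dot, 20:dot edges: (5,10,i); (9,12,i); (10,1,o); (10,9,o); (12,5,o); (12,8,o); (14,1,hold); (15,1,hold); (18,8,hold); (19,1,hold); (20,9,hold)
final:
nodes: 1:s, 5:s, 8:s, 9:s, 10:q1, 12:q2, 14:dot, 15:dot, 18:dot, 19:dot, 20:dot
edges: (5,10,i); (9,12,i); (10,1,o); (10,9,o); (12,5,o); (12,8,o); (14,1,hold); (15,1,hold); (18,8,hold); (19,1,hold); (20,9,hold)


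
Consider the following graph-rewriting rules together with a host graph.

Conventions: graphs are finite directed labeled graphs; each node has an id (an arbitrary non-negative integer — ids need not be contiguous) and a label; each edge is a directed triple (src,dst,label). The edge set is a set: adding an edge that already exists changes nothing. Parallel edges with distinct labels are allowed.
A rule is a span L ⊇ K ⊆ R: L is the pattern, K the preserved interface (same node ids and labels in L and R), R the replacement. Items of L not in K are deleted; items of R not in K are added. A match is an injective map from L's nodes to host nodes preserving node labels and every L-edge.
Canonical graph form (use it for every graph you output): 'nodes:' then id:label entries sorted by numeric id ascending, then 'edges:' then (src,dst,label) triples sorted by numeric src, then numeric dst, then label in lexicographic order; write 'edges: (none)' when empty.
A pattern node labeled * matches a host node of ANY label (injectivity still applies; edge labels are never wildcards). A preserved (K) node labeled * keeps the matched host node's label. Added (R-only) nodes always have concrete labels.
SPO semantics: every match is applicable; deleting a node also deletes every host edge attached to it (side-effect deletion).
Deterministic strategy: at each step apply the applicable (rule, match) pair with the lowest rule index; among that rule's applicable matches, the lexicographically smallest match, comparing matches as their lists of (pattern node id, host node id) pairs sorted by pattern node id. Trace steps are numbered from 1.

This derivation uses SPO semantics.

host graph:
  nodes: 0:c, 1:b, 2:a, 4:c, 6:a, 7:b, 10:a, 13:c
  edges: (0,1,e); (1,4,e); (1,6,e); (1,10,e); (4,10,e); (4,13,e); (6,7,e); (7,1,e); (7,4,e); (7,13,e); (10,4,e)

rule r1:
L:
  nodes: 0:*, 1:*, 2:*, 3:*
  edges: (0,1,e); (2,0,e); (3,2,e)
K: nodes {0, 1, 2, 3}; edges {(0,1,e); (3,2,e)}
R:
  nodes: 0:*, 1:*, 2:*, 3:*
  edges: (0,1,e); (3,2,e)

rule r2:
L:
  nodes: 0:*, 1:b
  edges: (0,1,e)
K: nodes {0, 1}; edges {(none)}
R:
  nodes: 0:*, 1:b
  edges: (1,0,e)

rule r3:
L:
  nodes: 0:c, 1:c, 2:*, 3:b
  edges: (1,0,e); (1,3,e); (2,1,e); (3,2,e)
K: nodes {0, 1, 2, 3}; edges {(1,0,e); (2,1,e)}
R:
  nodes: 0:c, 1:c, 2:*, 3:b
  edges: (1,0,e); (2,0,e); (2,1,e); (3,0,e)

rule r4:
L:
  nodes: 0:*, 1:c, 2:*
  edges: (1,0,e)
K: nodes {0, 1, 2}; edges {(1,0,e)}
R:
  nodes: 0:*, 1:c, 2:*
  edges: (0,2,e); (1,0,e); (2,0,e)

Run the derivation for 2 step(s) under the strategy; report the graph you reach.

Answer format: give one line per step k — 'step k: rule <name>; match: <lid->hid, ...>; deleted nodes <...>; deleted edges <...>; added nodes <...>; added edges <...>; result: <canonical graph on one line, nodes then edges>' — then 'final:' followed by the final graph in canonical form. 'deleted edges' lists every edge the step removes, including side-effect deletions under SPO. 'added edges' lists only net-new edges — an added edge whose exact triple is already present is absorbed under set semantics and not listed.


step 1: rule r1; match: 0->1, 1->4, 2->7, 3->6; deleted nodes (none); deleted edges (7,1,e); added nodes (none); added edges (none); result: nodes: 0:c, 1:b, 2:a, 4:c, 6:a, 7:b, 10:a, 13:c edges: (0,1,e); (1,4,e); (1,6,e); (1,10,e); (4,10,e); (4,13,e); (6,7,e); (7,4,e); (7,13,e); (10,4,e)
step 2: rule r1; match: 0->4, 1->10, 2->1, 3->0; deleted nodes (none); deleted edges (1,4,e); added nodes (none); added edges (none); result: nodes: 0:c, 1:b, 2:a, 4:c, 6:a, 7:b, 10:a, 13:c edges: (0,1,e); (1,6,e); (1,10,e); (4,10,e); (4,13,e); (6,7,e); (7,4,e); (7,13,e); (10,4,e)
final:
nodes: 0:c, 1:b, 2:a, 4:c, 6:a, 7:b, 10:a, 13:c
edges: (0,1,e); (1,6,e); (1,10,e); (4,10,e); (4,13,e); (6,7,e); (7,4,e); (7,13,e); (10,4,e)


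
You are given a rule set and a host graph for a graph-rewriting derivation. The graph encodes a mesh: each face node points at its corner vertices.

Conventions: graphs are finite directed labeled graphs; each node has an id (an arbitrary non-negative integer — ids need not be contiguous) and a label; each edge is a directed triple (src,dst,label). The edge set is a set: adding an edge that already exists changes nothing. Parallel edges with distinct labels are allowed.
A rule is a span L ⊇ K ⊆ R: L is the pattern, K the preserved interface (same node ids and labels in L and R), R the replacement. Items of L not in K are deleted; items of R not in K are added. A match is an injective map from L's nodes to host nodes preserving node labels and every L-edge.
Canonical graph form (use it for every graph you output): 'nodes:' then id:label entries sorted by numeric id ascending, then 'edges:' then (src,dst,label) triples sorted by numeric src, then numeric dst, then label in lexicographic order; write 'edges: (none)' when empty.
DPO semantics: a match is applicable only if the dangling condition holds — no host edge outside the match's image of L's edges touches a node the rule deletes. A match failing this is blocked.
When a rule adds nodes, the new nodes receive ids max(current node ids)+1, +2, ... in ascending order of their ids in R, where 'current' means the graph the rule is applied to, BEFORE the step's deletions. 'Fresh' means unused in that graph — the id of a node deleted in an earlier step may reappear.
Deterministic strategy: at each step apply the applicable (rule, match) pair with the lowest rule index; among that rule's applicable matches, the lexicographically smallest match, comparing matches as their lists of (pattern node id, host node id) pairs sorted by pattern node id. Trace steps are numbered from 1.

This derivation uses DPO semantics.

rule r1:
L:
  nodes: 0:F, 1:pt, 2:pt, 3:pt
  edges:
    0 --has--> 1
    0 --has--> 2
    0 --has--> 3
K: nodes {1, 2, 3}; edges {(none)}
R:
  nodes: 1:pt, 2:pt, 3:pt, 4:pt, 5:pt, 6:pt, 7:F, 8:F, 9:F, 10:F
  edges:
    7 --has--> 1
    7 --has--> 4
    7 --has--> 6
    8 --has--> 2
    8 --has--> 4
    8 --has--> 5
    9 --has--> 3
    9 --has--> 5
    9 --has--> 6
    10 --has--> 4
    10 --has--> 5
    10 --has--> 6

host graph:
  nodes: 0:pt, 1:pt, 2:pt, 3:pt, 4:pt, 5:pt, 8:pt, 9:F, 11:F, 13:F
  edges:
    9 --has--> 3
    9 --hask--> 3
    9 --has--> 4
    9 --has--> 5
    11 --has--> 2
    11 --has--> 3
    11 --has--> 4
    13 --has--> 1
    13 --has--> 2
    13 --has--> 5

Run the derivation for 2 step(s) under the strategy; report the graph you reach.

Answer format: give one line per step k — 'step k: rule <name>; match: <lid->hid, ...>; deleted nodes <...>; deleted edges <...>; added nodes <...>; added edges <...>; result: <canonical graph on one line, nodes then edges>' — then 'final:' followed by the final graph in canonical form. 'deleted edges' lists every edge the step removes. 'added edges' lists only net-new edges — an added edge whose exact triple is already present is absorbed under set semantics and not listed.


step 1: rule r1; match: 0->11, 1->2, 2->3, 3->4; deleted nodes 11; deleted edges (11,2,has); (11,3,has); (11,4,has); added nodes 14, 15, 16, 17, 18, 19, 20; added edges (17,2,has); (17,14,has); (17,16,has); (18,3,has); (18,14,has); (18,15,has); (19,4,has); (19,15,has); (19,16,has); (20,14,has); (20,15,has); (20,16,has); result: nodes: 0:pt, 1:pt, 2:pt, 3:pt, 4:pt, 5:pt, 8:pt, 9:F, 13:F, 14:pt, 15:pt, 16:pt, 17:F, 18:F, 19:F, 20:F edges: (9,3,has); (9,3,hask); (9,4,has); (9,5,has); (13,1,has); (13,2,has); (13,5,has); (17,2,has); (17,14,has); (17,16,has); (18,3,has); (18,14,has); (18,15,has); (19,4,has); (19,15,has); (19,16,has); (20,14,has); (20,15,has); (20,16,has)
step 2: rule r1; match: 0->13, 1->1, 2->2, 3->5; deleted nodes 13; deleted edges (13,1,has); (13,2,has); (13,5,has); added nodes 21, 22, 23, 24, 25, 26, 27; added edges (24,1,has); (24,21,has); (24,23,has); (25,2,has); (25,21,has); (25,22,has); (26,5,has); (26,22,has); (26,23,has); (27,21,has); (27,22,has); (27,23,has); result: nodes: 0:pt, 1:pt, 2:pt, 3:pt, 4:pt, 5:pt, 8:pt, 9:F, 14:pt, 15:pt, 16:pt, 17:F, 18:F, 19:F, 20:F, 21:pt, 22:pt, 23:pt, 24:F, 25:F, 26:F, 27:F edges: (9,3,has); (9,3,hask); (9,4,has); (9,5,has); (17,2,has); (17,14,has); (17,16,has); (18,3,has); (18,14,has); (18,15,has); (19,4,has); (19,15,has); (19,16,has); (20,14,has); (20,15,has); (20,16,has); (24,1,has); (24,21,has); (24,23,has); (25,2,has); (25,21,has); (25,22,has); (26,5,has); (26,22,has); (26,23,has); (27,21,has); (27,22,has); (27,23,has)
final:
nodes: 0:pt, 1:pt, 2:pt, 3:pt, 4:pt, 5:pt, 8:pt, 9:F, 14:pt, 15:pt, 16:pt, 17:F, 18:F, 19:F, 20:F, 21:pt, 22:pt, 23:pt, 24:F, 25:F, 26:F, 27:F
edges: (9,3,has); (9,3,hask); (9,4,has); (9,5,has); (17,2,has); (17,14,has); (17,16,has); (18,3,has); (18,14,has); (18,15,has); (19,4,has); (19,15,has); (19,16,has); (20,14,has); (20,15,has); (20,16,has); (24,1,has); (24,21,has); (24,23,has); (25,2,has); (25,21,has); (25,22,has); (26,5,has); (26,22,has); (26,23,has); (27,21,has); (27,22,has); (27,23,has)


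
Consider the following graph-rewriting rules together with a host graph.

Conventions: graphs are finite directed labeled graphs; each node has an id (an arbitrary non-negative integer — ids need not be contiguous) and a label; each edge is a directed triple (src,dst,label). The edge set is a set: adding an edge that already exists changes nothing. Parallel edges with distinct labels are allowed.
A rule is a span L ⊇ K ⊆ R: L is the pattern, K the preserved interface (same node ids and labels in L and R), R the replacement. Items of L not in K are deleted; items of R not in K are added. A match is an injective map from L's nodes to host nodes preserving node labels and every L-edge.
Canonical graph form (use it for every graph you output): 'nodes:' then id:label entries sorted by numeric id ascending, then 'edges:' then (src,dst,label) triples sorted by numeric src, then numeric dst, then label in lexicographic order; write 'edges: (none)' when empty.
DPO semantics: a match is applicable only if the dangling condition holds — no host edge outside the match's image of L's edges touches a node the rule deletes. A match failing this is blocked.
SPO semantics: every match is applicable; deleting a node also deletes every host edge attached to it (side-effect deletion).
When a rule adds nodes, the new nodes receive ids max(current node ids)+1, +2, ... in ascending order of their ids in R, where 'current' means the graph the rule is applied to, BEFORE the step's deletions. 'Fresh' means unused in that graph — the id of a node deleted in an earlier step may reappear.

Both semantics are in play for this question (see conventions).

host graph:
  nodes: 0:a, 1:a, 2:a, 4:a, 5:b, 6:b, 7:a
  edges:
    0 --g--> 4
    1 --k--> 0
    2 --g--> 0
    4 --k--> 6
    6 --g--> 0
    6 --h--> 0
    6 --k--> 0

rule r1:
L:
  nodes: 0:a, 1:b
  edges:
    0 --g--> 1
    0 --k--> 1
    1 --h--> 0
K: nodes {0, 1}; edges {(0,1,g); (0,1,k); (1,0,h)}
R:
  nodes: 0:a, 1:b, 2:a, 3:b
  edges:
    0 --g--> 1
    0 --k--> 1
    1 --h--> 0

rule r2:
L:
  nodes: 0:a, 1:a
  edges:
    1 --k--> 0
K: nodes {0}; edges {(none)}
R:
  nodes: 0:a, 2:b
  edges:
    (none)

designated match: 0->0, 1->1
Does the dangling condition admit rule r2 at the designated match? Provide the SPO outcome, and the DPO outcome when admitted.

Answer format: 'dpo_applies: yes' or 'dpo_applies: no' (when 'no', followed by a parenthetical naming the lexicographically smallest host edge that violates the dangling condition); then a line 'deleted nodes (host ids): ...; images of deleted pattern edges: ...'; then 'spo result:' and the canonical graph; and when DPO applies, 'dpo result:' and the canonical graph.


dpo_applies: yes
deleted nodes (host ids): 1; images of deleted pattern edges: (1,0,k)
spo result:
nodes: 0:a, 2:a, 4:a, 5:b, 6:b, 7:a, 8:b
edges: (0,4,g); (2,0,g); (4,6,k); (6,0,g); (6,0,h); (6,0,k)
dpo result:
nodes: 0:a, 2:a, 4:a, 5:b, 6:b, 7:a, 8:b
edges: (0,4,g); (2,0,g); (4,6,k); (6,0,g); (6,0,h); (6,0,k)


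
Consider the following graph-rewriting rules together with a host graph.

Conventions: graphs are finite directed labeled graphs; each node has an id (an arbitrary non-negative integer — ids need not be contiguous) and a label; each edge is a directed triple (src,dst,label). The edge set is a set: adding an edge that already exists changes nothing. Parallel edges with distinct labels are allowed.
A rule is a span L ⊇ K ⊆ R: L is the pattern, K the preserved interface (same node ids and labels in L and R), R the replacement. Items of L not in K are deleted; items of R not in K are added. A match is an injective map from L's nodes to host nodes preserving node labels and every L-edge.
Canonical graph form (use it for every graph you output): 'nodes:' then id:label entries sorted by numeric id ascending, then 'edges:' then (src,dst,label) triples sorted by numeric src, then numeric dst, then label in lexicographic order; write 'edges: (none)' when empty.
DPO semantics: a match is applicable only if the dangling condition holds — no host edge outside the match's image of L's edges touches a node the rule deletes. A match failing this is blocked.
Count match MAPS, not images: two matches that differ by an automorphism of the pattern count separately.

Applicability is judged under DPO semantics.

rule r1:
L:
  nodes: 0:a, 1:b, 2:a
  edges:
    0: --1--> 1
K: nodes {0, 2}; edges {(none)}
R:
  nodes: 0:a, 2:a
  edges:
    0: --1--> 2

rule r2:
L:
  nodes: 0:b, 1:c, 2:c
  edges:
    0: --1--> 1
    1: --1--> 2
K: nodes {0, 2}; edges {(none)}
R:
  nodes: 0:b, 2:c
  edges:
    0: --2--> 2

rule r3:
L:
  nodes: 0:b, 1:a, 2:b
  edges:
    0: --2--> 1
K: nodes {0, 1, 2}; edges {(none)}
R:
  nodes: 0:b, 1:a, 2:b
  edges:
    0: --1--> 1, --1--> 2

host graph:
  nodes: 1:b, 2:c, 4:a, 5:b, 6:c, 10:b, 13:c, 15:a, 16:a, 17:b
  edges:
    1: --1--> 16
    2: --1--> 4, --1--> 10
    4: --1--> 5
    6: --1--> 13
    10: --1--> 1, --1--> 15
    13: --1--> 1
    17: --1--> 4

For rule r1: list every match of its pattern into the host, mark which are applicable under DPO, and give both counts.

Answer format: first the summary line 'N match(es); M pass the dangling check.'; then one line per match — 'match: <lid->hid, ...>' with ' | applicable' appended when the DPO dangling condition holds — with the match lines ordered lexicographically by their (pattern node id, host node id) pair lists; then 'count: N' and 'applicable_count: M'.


2 match(es); 2 pass the dangling check.
match: 0->4, 1->5, 2->15 | applicable
match: 0->4, 1->5, 2->16 | applicable
count: 2
applicable_count: 2


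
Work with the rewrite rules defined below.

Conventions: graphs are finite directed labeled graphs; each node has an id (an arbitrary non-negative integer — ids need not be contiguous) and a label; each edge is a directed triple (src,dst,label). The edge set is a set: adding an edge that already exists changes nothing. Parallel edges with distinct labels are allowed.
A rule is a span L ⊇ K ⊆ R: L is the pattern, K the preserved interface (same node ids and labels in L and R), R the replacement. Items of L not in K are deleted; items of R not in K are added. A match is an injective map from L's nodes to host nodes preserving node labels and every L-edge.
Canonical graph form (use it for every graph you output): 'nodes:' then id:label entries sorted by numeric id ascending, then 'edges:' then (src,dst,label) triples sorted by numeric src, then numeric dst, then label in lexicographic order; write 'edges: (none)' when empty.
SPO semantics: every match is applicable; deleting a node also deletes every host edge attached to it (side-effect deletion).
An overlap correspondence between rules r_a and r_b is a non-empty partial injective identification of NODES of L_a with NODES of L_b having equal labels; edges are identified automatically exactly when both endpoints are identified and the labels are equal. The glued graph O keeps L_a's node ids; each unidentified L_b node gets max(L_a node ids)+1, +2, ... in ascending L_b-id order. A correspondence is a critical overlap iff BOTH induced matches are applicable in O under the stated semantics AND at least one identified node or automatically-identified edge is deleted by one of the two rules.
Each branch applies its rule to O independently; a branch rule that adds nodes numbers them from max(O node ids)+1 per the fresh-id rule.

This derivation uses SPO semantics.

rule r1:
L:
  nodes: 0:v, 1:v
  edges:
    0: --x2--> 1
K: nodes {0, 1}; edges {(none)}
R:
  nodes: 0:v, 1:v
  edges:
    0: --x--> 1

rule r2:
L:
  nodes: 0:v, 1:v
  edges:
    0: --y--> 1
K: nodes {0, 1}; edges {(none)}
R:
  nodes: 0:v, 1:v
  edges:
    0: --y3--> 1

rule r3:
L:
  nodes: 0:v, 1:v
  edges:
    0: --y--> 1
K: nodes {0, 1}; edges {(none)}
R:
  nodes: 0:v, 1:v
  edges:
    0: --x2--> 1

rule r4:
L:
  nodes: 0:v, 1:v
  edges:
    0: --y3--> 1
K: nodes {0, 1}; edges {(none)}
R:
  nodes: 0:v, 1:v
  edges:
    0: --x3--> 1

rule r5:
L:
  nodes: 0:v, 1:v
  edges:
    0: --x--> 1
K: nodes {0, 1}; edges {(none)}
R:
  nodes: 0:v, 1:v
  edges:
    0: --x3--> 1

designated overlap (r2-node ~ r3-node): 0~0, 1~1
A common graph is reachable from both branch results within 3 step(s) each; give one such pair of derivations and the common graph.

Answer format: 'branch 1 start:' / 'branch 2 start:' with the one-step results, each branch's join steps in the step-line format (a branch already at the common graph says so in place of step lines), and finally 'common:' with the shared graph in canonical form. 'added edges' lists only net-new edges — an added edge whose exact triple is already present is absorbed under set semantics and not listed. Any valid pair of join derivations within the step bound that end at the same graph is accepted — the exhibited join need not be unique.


branch 1 start:
nodes: 0:v, 1:v
edges: (0,1,y3)
branch 2 start:
nodes: 0:v, 1:v
edges: (0,1,x2)
branch 1 step 1: rule r4; match: 0->0, 1->1; deleted nodes (none); deleted edges (0,1,y3); added nodes (none); added edges (0,1,x3); result: nodes: 0:v, 1:v edges: (0,1,x3)
branch 2 step 1: rule r1; match: 0->0, 1->1; deleted nodes (none); deleted edges (0,1,x2); added nodes (none); added edges (0,1,x); result: nodes: 0:v, 1:v edges: (0,1,x)
branch 2 step 2: rule r5; match: 0->0, 1->1; deleted nodes (none); deleted edges (0,1,x); added nodes (none); added edges (0,1,x3); result: nodes: 0:v, 1:v edges: (0,1,x3)
common:
nodes: 0:v, 1:v
edges: (0,1,x3)
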